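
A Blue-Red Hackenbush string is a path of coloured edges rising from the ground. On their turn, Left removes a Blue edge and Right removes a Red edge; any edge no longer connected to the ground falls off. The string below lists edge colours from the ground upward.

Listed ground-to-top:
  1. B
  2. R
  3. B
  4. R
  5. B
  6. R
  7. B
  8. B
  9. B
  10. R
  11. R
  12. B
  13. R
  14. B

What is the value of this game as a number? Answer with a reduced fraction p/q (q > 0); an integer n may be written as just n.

5579/8192

Build g(s[:k]) for k = 1..14, string s = B R B R B R B B B R R B R B.
edge 1 of 14 (B): { 0 | none } so 1
edge 2 of 14 (R): { 0 | 1 } so 1/2
edge 3 of 14 (B): { 0, 1/2 | 1 } so 3/4
edge 4 of 14 (R): { 0, 1/2 | 3/4, 1 } so 5/8
edge 5 of 14 (B): { 0, 1/2, 5/8 | 3/4, 1 } so 11/16
edge 6 of 14 (R): { 0, 1/2, 5/8 | 11/16, 3/4, 1 } so 21/32
edge 7 of 14 (B): { 0, 1/2, 5/8, 21/32 | 11/16, 3/4, 1 } so 43/64
edge 8 of 14 (B): { 0, 1/2, 5/8, 21/32, 43/64 | 11/16, 3/4, 1 } so 87/128
edge 9 of 14 (B): { 0, 1/2, 5/8, 21/32, 43/64, 87/128 | 11/16, 3/4, 1 } so 175/256
edge 10 of 14 (R): { 0, 1/2, 5/8, 21/32, 43/64, 87/128 | 175/256, 11/16, 3/4, 1 } so 349/512
edge 11 of 14 (R): { 0, 1/2, 5/8, 21/32, 43/64, 87/128 | 349/512, 175/256, 11/16, 3/4, 1 } so 697/1024
edge 12 of 14 (B): { 0, 1/2, 5/8, 21/32, 43/64, 87/128, 697/1024 | 349/512, 175/256, 11/16, 3/4, 1 } so 1395/2048
edge 13 of 14 (R): { 0, 1/2, 5/8, 21/32, 43/64, 87/128, 697/1024 | 1395/2048, 349/512, 175/256, 11/16, 3/4, 1 } so 2789/4096
edge 14 of 14 (B): { 0, 1/2, 5/8, 21/32, 43/64, 87/128, 697/1024, 2789/4096 | 1395/2048, 349/512, 175/256, 11/16, 3/4, 1 } so 5579/8192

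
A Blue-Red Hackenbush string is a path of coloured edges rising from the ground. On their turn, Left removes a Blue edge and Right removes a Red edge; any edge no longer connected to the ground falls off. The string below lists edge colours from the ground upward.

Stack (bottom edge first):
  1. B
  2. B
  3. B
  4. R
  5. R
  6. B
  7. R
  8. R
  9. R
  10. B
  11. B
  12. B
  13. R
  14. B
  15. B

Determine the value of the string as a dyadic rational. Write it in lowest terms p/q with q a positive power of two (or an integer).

Prefix values for B B B R R B R R R B B B R B B via {L|R} + simplicity:
value_1 [B]  L=[0]  R=[]  gives 1
value_2 [BB]  L=[0, 1]  R=[]  gives 2
value_3 [BBB]  L=[0, 1, 2]  R=[]  gives 3
value_4 [BBBR]  L=[0, 1, 2]  R=[3]  gives 5/2
value_5 [BBBRR]  L=[0, 1, 2]  R=[5/2, 3]  gives 9/4
value_6 [BBBRRB]  L=[0, 1, 2, 9/4]  R=[5/2, 3]  gives 19/8
value_7 [BBBRRBR]  L=[0, 1, 2, 9/4]  R=[19/8, 5/2, 3]  gives 37/16
value_8 [BBBRRBRR]  L=[0, 1, 2, 9/4]  R=[37/16, 19/8, 5/2, 3]  gives 73/32
value_9 [BBBRRBRRR]  L=[0, 1, 2, 9/4]  R=[73/32, 37/16, 19/8, 5/2, 3]  gives 145/64
value_10 [BBBRRBRRRB]  L=[0, 1, 2, 9/4, 145/64]  R=[73/32, 37/16, 19/8, 5/2, 3]  gives 291/128
value_11 [BBBRRBRRRBB]  L=[0, 1, 2, 9/4, 145/64, 291/128]  R=[73/32, 37/16, 19/8, 5/2, 3]  gives 583/256
value_12 [BBBRRBRRRBBB]  L=[0, 1, 2, 9/4, 145/64, 291/128, 583/256]  R=[73/32, 37/16, 19/8, 5/2, 3]  gives 1167/512
value_13 [BBBRRBRRRBBBR]  L=[0, 1, 2, 9/4, 145/64, 291/128, 583/256]  R=[1167/512, 73/32, 37/16, 19/8, 5/2, 3]  gives 2333/1024
value_14 [BBBRRBRRRBBBRB]  L=[0, 1, 2, 9/4, 145/64, 291/128, 583/256, 2333/1024]  R=[1167/512, 73/32, 37/16, 19/8, 5/2, 3]  gives 4667/2048
value_15 [BBBRRBRRRBBBRBB]  L=[0, 1, 2, 9/4, 145/64, 291/128, 583/256, 2333/1024, 4667/2048]  R=[1167/512, 73/32, 37/16, 19/8, 5/2, 3]  gives 9335/4096

9335/4096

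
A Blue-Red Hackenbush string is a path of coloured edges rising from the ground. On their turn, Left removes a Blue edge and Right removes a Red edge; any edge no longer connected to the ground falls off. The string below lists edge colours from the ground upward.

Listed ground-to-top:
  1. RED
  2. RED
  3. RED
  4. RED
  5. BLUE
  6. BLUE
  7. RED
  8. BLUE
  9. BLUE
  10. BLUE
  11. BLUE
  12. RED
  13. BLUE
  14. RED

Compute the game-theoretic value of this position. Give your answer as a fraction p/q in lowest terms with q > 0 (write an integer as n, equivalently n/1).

-3339/1024

Recurse on prefixes of the 14-edge string RED RED RED RED BLUE BLUE RED BLUE BLUE BLUE BLUE RED BLUE RED:
value_1 [R]  L=[]  R=[0]  → -1
value_2 [RR]  L=[]  R=[-1 0]  → -2
value_3 [RRR]  L=[]  R=[-2 -1 0]  → -3
value_4 [RRRR]  L=[]  R=[-3 -2 -1 0]  → -4
value_5 [RRRRB]  L=[-4]  R=[-3 -2 -1 0]  → -7/2
value_6 [RRRRBB]  L=[-4 -7/2]  R=[-3 -2 -1 0]  → -13/4
value_7 [RRRRBBR]  L=[-4 -7/2]  R=[-13/4 -3 -2 -1 0]  → -27/8
value_8 [RRRRBBRB]  L=[-4 -7/2 -27/8]  R=[-13/4 -3 -2 -1 0]  → -53/16
value_9 [RRRRBBRBB]  L=[-4 -7/2 -27/8 -53/16]  R=[-13/4 -3 -2 -1 0]  → -105/32
value_10 [RRRRBBRBBB]  L=[-4 -7/2 -27/8 -53/16 -105/32]  R=[-13/4 -3 -2 -1 0]  → -209/64
value_11 [RRRRBBRBBBB]  L=[-4 -7/2 -27/8 -53/16 -105/32 -209/64]  R=[-13/4 -3 -2 -1 0]  → -417/128
value_12 [RRRRBBRBBBBR]  L=[-4 -7/2 -27/8 -53/16 -105/32 -209/64]  R=[-417/128 -13/4 -3 -2 -1 0]  → -835/256
value_13 [RRRRBBRBBBBRB]  L=[-4 -7/2 -27/8 -53/16 -105/32 -209/64 -835/256]  R=[-417/128 -13/4 -3 -2 -1 0]  → -1669/512
value_14 [RRRRBBRBBBBRBR]  L=[-4 -7/2 -27/8 -53/16 -105/32 -209/64 -835/256]  R=[-1669/512 -417/128 -13/4 -3 -2 -1 0]  → -3339/1024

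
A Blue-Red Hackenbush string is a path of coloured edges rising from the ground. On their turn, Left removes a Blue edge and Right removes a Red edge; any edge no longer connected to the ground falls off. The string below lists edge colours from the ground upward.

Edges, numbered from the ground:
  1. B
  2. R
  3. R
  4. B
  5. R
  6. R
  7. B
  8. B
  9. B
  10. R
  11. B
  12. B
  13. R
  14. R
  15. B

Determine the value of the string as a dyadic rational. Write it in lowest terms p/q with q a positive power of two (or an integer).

Prefix values for B R R B R R B B B R B B R R B via {L|R} + simplicity:
edge 1 of 15 (B): { 0 | — } => 1
edge 2 of 15 (R): { 0 | 1 } => 1/2
edge 3 of 15 (R): { 0 | 1/2,1 } => 1/4
edge 4 of 15 (B): { 0,1/4 | 1/2,1 } => 3/8
edge 5 of 15 (R): { 0,1/4 | 3/8,1/2,1 } => 5/16
edge 6 of 15 (R): { 0,1/4 | 5/16,3/8,1/2,1 } => 9/32
edge 7 of 15 (B): { 0,1/4,9/32 | 5/16,3/8,1/2,1 } => 19/64
edge 8 of 15 (B): { 0,1/4,9/32,19/64 | 5/16,3/8,1/2,1 } => 39/128
edge 9 of 15 (B): { 0,1/4,9/32,19/64,39/128 | 5/16,3/8,1/2,1 } => 79/256
edge 10 of 15 (R): { 0,1/4,9/32,19/64,39/128 | 79/256,5/16,3/8,1/2,1 } => 157/512
edge 11 of 15 (B): { 0,1/4,9/32,19/64,39/128,157/512 | 79/256,5/16,3/8,1/2,1 } => 315/1024
edge 12 of 15 (B): { 0,1/4,9/32,19/64,39/128,157/512,315/1024 | 79/256,5/16,3/8,1/2,1 } => 631/2048
edge 13 of 15 (R): { 0,1/4,9/32,19/64,39/128,157/512,315/1024 | 631/2048,79/256,5/16,3/8,1/2,1 } => 1261/4096
edge 14 of 15 (R): { 0,1/4,9/32,19/64,39/128,157/512,315/1024 | 1261/4096,631/2048,79/256,5/16,3/8,1/2,1 } => 2521/8192
edge 15 of 15 (B): { 0,1/4,9/32,19/64,39/128,157/512,315/1024,2521/8192 | 1261/4096,631/2048,79/256,5/16,3/8,1/2,1 } => 5043/16384

5043/16384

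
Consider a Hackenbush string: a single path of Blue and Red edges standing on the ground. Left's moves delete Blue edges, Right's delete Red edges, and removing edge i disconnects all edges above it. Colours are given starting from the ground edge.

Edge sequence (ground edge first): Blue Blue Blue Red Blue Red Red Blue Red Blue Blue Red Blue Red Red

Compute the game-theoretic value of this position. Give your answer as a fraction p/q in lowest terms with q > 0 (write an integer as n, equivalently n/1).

Recurse on prefixes of the 15-edge string Blue Blue Blue Red Blue Red Red Blue Red Blue Blue Red Blue Red Red:
B: Left { 0 }, Right { — } — simplest 1
BB: Left { 0, 1 }, Right { — } — simplest 2
BBB: Left { 0, 1, 2 }, Right { — } — simplest 3
BBBR: Left { 0, 1, 2 }, Right { 3 } — simplest 5/2
BBBRB: Left { 0, 1, 2, 5/2 }, Right { 3 } — simplest 11/4
BBBRBR: Left { 0, 1, 2, 5/2 }, Right { 11/4, 3 } — simplest 21/8
BBBRBRR: Left { 0, 1, 2, 5/2 }, Right { 21/8, 11/4, 3 } — simplest 41/16
BBBRBRRB: Left { 0, 1, 2, 5/2, 41/16 }, Right { 21/8, 11/4, 3 } — simplest 83/32
BBBRBRRBR: Left { 0, 1, 2, 5/2, 41/16 }, Right { 83/32, 21/8, 11/4, 3 } — simplest 165/64
BBBRBRRBRB: Left { 0, 1, 2, 5/2, 41/16, 165/64 }, Right { 83/32, 21/8, 11/4, 3 } — simplest 331/128
BBBRBRRBRBB: Left { 0, 1, 2, 5/2, 41/16, 165/64, 331/128 }, Right { 83/32, 21/8, 11/4, 3 } — simplest 663/256
BBBRBRRBRBBR: Left { 0, 1, 2, 5/2, 41/16, 165/64, 331/128 }, Right { 663/256, 83/32, 21/8, 11/4, 3 } — simplest 1325/512
BBBRBRRBRBBRB: Left { 0, 1, 2, 5/2, 41/16, 165/64, 331/128, 1325/512 }, Right { 663/256, 83/32, 21/8, 11/4, 3 } — simplest 2651/1024
BBBRBRRBRBBRBR: Left { 0, 1, 2, 5/2, 41/16, 165/64, 331/128, 1325/512 }, Right { 2651/1024, 663/256, 83/32, 21/8, 11/4, 3 } — simplest 5301/2048
BBBRBRRBRBBRBRR: Left { 0, 1, 2, 5/2, 41/16, 165/64, 331/128, 1325/512 }, Right { 5301/2048, 2651/1024, 663/256, 83/32, 21/8, 11/4, 3 } — simplest 10601/4096

10601/4096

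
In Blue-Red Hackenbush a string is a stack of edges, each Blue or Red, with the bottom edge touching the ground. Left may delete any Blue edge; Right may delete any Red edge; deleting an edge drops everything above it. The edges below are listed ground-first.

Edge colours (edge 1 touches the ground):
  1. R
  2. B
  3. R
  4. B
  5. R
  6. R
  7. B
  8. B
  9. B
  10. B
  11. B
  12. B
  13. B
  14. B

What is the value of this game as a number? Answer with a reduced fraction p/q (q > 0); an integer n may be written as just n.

step 1: add R to get R; options L={ ∅ } R={ 0 } -> -1
step 2: add B to get RB; options L={ -1 } R={ 0 } -> -1/2
step 3: add R to get RBR; options L={ -1 } R={ -1/2; 0 } -> -3/4
step 4: add B to get RBRB; options L={ -1; -3/4 } R={ -1/2; 0 } -> -5/8
step 5: add R to get RBRBR; options L={ -1; -3/4 } R={ -5/8; -1/2; 0 } -> -11/16
step 6: add R to get RBRBRR; options L={ -1; -3/4 } R={ -11/16; -5/8; -1/2; 0 } -> -23/32
step 7: add B to get RBRBRRB; options L={ -1; -3/4; -23/32 } R={ -11/16; -5/8; -1/2; 0 } -> -45/64
step 8: add B to get RBRBRRBB; options L={ -1; -3/4; -23/32; -45/64 } R={ -11/16; -5/8; -1/2; 0 } -> -89/128
step 9: add B to get RBRBRRBBB; options L={ -1; -3/4; -23/32; -45/64; -89/128 } R={ -11/16; -5/8; -1/2; 0 } -> -177/256
step 10: add B to get RBRBRRBBBB; options L={ -1; -3/4; -23/32; -45/64; -89/128; -177/256 } R={ -11/16; -5/8; -1/2; 0 } -> -353/512
step 11: add B to get RBRBRRBBBBB; options L={ -1; -3/4; -23/32; -45/64; -89/128; -177/256; -353/512 } R={ -11/16; -5/8; -1/2; 0 } -> -705/1024
step 12: add B to get RBRBRRBBBBBB; options L={ -1; -3/4; -23/32; -45/64; -89/128; -177/256; -353/512; -705/1024 } R={ -11/16; -5/8; -1/2; 0 } -> -1409/2048
step 13: add B to get RBRBRRBBBBBBB; options L={ -1; -3/4; -23/32; -45/64; -89/128; -177/256; -353/512; -705/1024; -1409/2048 } R={ -11/16; -5/8; -1/2; 0 } -> -2817/4096
step 14: add B to get RBRBRRBBBBBBBB; options L={ -1; -3/4; -23/32; -45/64; -89/128; -177/256; -353/512; -705/1024; -1409/2048; -2817/4096 } R={ -11/16; -5/8; -1/2; 0 } -> -5633/8192

-5633/8192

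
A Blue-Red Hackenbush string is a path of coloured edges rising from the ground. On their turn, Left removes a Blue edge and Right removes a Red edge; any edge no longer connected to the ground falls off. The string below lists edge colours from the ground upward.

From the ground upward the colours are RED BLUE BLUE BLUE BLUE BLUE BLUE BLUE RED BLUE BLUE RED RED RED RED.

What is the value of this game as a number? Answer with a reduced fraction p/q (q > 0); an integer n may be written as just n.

-159/16384

val(R) = { ∅ | 0 } so -1
val(RB) = { -1 | 0 } so -1/2
val(RBB) = { -1 -1/2 | 0 } so -1/4
val(RBBB) = { -1 -1/2 -1/4 | 0 } so -1/8
val(RBBBB) = { -1 -1/2 -1/4 -1/8 | 0 } so -1/16
val(RBBBBB) = { -1 -1/2 -1/4 -1/8 -1/16 | 0 } so -1/32
val(RBBBBBB) = { -1 -1/2 -1/4 -1/8 -1/16 -1/32 | 0 } so -1/64
val(RBBBBBBB) = { -1 -1/2 -1/4 -1/8 -1/16 -1/32 -1/64 | 0 } so -1/128
val(RBBBBBBBR) = { -1 -1/2 -1/4 -1/8 -1/16 -1/32 -1/64 | -1/128 0 } so -3/256
val(RBBBBBBBRB) = { -1 -1/2 -1/4 -1/8 -1/16 -1/32 -1/64 -3/256 | -1/128 0 } so -5/512
val(RBBBBBBBRBB) = { -1 -1/2 -1/4 -1/8 -1/16 -1/32 -1/64 -3/256 -5/512 | -1/128 0 } so -9/1024
val(RBBBBBBBRBBR) = { -1 -1/2 -1/4 -1/8 -1/16 -1/32 -1/64 -3/256 -5/512 | -9/1024 -1/128 0 } so -19/2048
val(RBBBBBBBRBBRR) = { -1 -1/2 -1/4 -1/8 -1/16 -1/32 -1/64 -3/256 -5/512 | -19/2048 -9/1024 -1/128 0 } so -39/4096
val(RBBBBBBBRBBRRR) = { -1 -1/2 -1/4 -1/8 -1/16 -1/32 -1/64 -3/256 -5/512 | -39/4096 -19/2048 -9/1024 -1/128 0 } so -79/8192
val(RBBBBBBBRBBRRRR) = { -1 -1/2 -1/4 -1/8 -1/16 -1/32 -1/64 -3/256 -5/512 | -79/8192 -39/4096 -19/2048 -9/1024 -1/128 0 } so -159/16384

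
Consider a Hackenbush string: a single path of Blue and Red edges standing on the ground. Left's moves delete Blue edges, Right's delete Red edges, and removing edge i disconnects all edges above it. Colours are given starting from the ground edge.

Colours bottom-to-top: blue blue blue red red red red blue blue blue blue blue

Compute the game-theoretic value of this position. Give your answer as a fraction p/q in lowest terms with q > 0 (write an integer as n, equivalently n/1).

1087/512

Prefix values for blue blue blue red red red red blue blue blue blue blue via {L|R} + simplicity:
step 1: add blue to get b; options L={ 0 } R={ — } = 1
step 2: add blue to get bb; options L={ 0, 1 } R={ — } = 2
step 3: add blue to get bbb; options L={ 0, 1, 2 } R={ — } = 3
step 4: add red to get bbbr; options L={ 0, 1, 2 } R={ 3 } = 5/2
step 5: add red to get bbbrr; options L={ 0, 1, 2 } R={ 5/2, 3 } = 9/4
step 6: add red to get bbbrrr; options L={ 0, 1, 2 } R={ 9/4, 5/2, 3 } = 17/8
step 7: add red to get bbbrrrr; options L={ 0, 1, 2 } R={ 17/8, 9/4, 5/2, 3 } = 33/16
step 8: add blue to get bbbrrrrb; options L={ 0, 1, 2, 33/16 } R={ 17/8, 9/4, 5/2, 3 } = 67/32
step 9: add blue to get bbbrrrrbb; options L={ 0, 1, 2, 33/16, 67/32 } R={ 17/8, 9/4, 5/2, 3 } = 135/64
step 10: add blue to get bbbrrrrbbb; options L={ 0, 1, 2, 33/16, 67/32, 135/64 } R={ 17/8, 9/4, 5/2, 3 } = 271/128
step 11: add blue to get bbbrrrrbbbb; options L={ 0, 1, 2, 33/16, 67/32, 135/64, 271/128 } R={ 17/8, 9/4, 5/2, 3 } = 543/256
step 12: add blue to get bbbrrrrbbbbb; options L={ 0, 1, 2, 33/16, 67/32, 135/64, 271/128, 543/256 } R={ 17/8, 9/4, 5/2, 3 } = 1087/512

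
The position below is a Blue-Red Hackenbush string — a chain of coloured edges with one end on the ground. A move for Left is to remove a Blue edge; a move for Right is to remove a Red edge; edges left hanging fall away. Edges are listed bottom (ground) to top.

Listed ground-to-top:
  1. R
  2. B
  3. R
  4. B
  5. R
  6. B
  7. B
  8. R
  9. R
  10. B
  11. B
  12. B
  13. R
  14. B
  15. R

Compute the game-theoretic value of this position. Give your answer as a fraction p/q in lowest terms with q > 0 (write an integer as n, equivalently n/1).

Recurse on prefixes of the 15-edge string R B R B R B B R R B B B R B R:
edge 1 of 15 (R): { — | 0 } — -1
edge 2 of 15 (B): { -1 | 0 } — -1/2
edge 3 of 15 (R): { -1 | -1/2; 0 } — -3/4
edge 4 of 15 (B): { -1; -3/4 | -1/2; 0 } — -5/8
edge 5 of 15 (R): { -1; -3/4 | -5/8; -1/2; 0 } — -11/16
edge 6 of 15 (B): { -1; -3/4; -11/16 | -5/8; -1/2; 0 } — -21/32
edge 7 of 15 (B): { -1; -3/4; -11/16; -21/32 | -5/8; -1/2; 0 } — -41/64
edge 8 of 15 (R): { -1; -3/4; -11/16; -21/32 | -41/64; -5/8; -1/2; 0 } — -83/128
edge 9 of 15 (R): { -1; -3/4; -11/16; -21/32 | -83/128; -41/64; -5/8; -1/2; 0 } — -167/256
edge 10 of 15 (B): { -1; -3/4; -11/16; -21/32; -167/256 | -83/128; -41/64; -5/8; -1/2; 0 } — -333/512
edge 11 of 15 (B): { -1; -3/4; -11/16; -21/32; -167/256; -333/512 | -83/128; -41/64; -5/8; -1/2; 0 } — -665/1024
edge 12 of 15 (B): { -1; -3/4; -11/16; -21/32; -167/256; -333/512; -665/1024 | -83/128; -41/64; -5/8; -1/2; 0 } — -1329/2048
edge 13 of 15 (R): { -1; -3/4; -11/16; -21/32; -167/256; -333/512; -665/1024 | -1329/2048; -83/128; -41/64; -5/8; -1/2; 0 } — -2659/4096
edge 14 of 15 (B): { -1; -3/4; -11/16; -21/32; -167/256; -333/512; -665/1024; -2659/4096 | -1329/2048; -83/128; -41/64; -5/8; -1/2; 0 } — -5317/8192
edge 15 of 15 (R): { -1; -3/4; -11/16; -21/32; -167/256; -333/512; -665/1024; -2659/4096 | -5317/8192; -1329/2048; -83/128; -41/64; -5/8; -1/2; 0 } — -10635/16384

-10635/16384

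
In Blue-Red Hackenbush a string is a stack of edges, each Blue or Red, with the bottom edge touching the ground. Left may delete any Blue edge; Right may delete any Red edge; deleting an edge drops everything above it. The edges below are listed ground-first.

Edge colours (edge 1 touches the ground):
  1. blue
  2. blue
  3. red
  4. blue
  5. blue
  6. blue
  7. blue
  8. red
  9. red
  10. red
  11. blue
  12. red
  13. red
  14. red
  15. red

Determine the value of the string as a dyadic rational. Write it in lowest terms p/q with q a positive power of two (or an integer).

1 of 15 · b · max L 0 · min R +∞ => 1
2 of 15 · bb · max L 1 · min R +∞ => 2
3 of 15 · bbr · max L 1 · min R 2 => 3/2
4 of 15 · bbrb · max L 3/2 · min R 2 => 7/4
5 of 15 · bbrbb · max L 7/4 · min R 2 => 15/8
6 of 15 · bbrbbb · max L 15/8 · min R 2 => 31/16
7 of 15 · bbrbbbb · max L 31/16 · min R 2 => 63/32
8 of 15 · bbrbbbbr · max L 31/16 · min R 63/32 => 125/64
9 of 15 · bbrbbbbrr · max L 31/16 · min R 125/64 => 249/128
10 of 15 · bbrbbbbrrr · max L 31/16 · min R 249/128 => 497/256
11 of 15 · bbrbbbbrrrb · max L 497/256 · min R 249/128 => 995/512
12 of 15 · bbrbbbbrrrbr · max L 497/256 · min R 995/512 => 1989/1024
13 of 15 · bbrbbbbrrrbrr · max L 497/256 · min R 1989/1024 => 3977/2048
14 of 15 · bbrbbbbrrrbrrr · max L 497/256 · min R 3977/2048 => 7953/4096
15 of 15 · bbrbbbbrrrbrrrr · max L 497/256 · min R 7953/4096 => 15905/8192

15905/8192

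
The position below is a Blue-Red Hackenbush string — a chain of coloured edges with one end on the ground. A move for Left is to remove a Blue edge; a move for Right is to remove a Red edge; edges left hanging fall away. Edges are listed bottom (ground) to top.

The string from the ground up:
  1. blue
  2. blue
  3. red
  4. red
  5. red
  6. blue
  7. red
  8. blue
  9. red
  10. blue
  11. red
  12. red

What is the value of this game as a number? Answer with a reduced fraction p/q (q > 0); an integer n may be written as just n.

1193/1024

Build val(s[:k]) for k = 1..12, string s = blue blue red red red blue red blue red blue red red.
val(b) = { 0 |  } => 1
val(bb) = { 0; 1 |  } => 2
val(bbr) = { 0; 1 | 2 } => 3/2
val(bbrr) = { 0; 1 | 3/2; 2 } => 5/4
val(bbrrr) = { 0; 1 | 5/4; 3/2; 2 } => 9/8
val(bbrrrb) = { 0; 1; 9/8 | 5/4; 3/2; 2 } => 19/16
val(bbrrrbr) = { 0; 1; 9/8 | 19/16; 5/4; 3/2; 2 } => 37/32
val(bbrrrbrb) = { 0; 1; 9/8; 37/32 | 19/16; 5/4; 3/2; 2 } => 75/64
val(bbrrrbrbr) = { 0; 1; 9/8; 37/32 | 75/64; 19/16; 5/4; 3/2; 2 } => 149/128
val(bbrrrbrbrb) = { 0; 1; 9/8; 37/32; 149/128 | 75/64; 19/16; 5/4; 3/2; 2 } => 299/256
val(bbrrrbrbrbr) = { 0; 1; 9/8; 37/32; 149/128 | 299/256; 75/64; 19/16; 5/4; 3/2; 2 } => 597/512
val(bbrrrbrbrbrr) = { 0; 1; 9/8; 37/32; 149/128 | 597/512; 299/256; 75/64; 19/16; 5/4; 3/2; 2 } => 1193/1024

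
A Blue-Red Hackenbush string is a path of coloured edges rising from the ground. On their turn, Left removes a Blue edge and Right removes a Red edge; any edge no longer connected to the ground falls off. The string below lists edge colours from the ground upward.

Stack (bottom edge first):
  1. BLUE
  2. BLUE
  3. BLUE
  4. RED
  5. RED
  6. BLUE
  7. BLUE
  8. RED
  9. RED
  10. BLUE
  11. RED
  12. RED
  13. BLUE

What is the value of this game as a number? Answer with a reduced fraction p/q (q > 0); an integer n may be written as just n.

g(B) = { 0 | (no moves) } = 1
g(BB) = { 0,1 | (no moves) } = 2
g(BBB) = { 0,1,2 | (no moves) } = 3
g(BBBR) = { 0,1,2 | 3 } = 5/2
g(BBBRR) = { 0,1,2 | 5/2,3 } = 9/4
g(BBBRRB) = { 0,1,2,9/4 | 5/2,3 } = 19/8
g(BBBRRBB) = { 0,1,2,9/4,19/8 | 5/2,3 } = 39/16
g(BBBRRBBR) = { 0,1,2,9/4,19/8 | 39/16,5/2,3 } = 77/32
g(BBBRRBBRR) = { 0,1,2,9/4,19/8 | 77/32,39/16,5/2,3 } = 153/64
g(BBBRRBBRRB) = { 0,1,2,9/4,19/8,153/64 | 77/32,39/16,5/2,3 } = 307/128
g(BBBRRBBRRBR) = { 0,1,2,9/4,19/8,153/64 | 307/128,77/32,39/16,5/2,3 } = 613/256
g(BBBRRBBRRBRR) = { 0,1,2,9/4,19/8,153/64 | 613/256,307/128,77/32,39/16,5/2,3 } = 1225/512
g(BBBRRBBRRBRRB) = { 0,1,2,9/4,19/8,153/64,1225/512 | 613/256,307/128,77/32,39/16,5/2,3 } = 2451/1024

2451/1024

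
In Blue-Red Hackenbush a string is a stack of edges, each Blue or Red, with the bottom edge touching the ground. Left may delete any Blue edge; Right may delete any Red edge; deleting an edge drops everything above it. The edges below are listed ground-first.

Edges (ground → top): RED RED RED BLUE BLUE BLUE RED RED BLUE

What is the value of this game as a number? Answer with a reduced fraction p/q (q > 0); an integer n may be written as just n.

Prefix values for RED RED RED BLUE BLUE BLUE RED RED BLUE via {L|R} + simplicity:
step 1: add RED to get R; options L={ (no moves) } R={ 0 } — -1
step 2: add RED to get RR; options L={ (no moves) } R={ -1, 0 } — -2
step 3: add RED to get RRR; options L={ (no moves) } R={ -2, -1, 0 } — -3
step 4: add BLUE to get RRRB; options L={ -3 } R={ -2, -1, 0 } — -5/2
step 5: add BLUE to get RRRBB; options L={ -3, -5/2 } R={ -2, -1, 0 } — -9/4
step 6: add BLUE to get RRRBBB; options L={ -3, -5/2, -9/4 } R={ -2, -1, 0 } — -17/8
step 7: add RED to get RRRBBBR; options L={ -3, -5/2, -9/4 } R={ -17/8, -2, -1, 0 } — -35/16
step 8: add RED to get RRRBBBRR; options L={ -3, -5/2, -9/4 } R={ -35/16, -17/8, -2, -1, 0 } — -71/32
step 9: add BLUE to get RRRBBBRRB; options L={ -3, -5/2, -9/4, -71/32 } R={ -35/16, -17/8, -2, -1, 0 } — -141/64

-141/64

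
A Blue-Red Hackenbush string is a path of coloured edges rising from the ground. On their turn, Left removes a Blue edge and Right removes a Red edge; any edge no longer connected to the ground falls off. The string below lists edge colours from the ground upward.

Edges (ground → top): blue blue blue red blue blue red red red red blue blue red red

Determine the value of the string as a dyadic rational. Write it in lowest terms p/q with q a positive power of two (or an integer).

5657/2048

Build val(s[:k]) for k = 1..14, string s = blue blue blue red blue blue red red red red blue blue red red.
1 of 14 · b · max L 0 · min R +∞ → 1
2 of 14 · bb · max L 1 · min R +∞ → 2
3 of 14 · bbb · max L 2 · min R +∞ → 3
4 of 14 · bbbr · max L 2 · min R 3 → 5/2
5 of 14 · bbbrb · max L 5/2 · min R 3 → 11/4
6 of 14 · bbbrbb · max L 11/4 · min R 3 → 23/8
7 of 14 · bbbrbbr · max L 11/4 · min R 23/8 → 45/16
8 of 14 · bbbrbbrr · max L 11/4 · min R 45/16 → 89/32
9 of 14 · bbbrbbrrr · max L 11/4 · min R 89/32 → 177/64
10 of 14 · bbbrbbrrrr · max L 11/4 · min R 177/64 → 353/128
11 of 14 · bbbrbbrrrrb · max L 353/128 · min R 177/64 → 707/256
12 of 14 · bbbrbbrrrrbb · max L 707/256 · min R 177/64 → 1415/512
13 of 14 · bbbrbbrrrrbbr · max L 707/256 · min R 1415/512 → 2829/1024
14 of 14 · bbbrbbrrrrbbrr · max L 707/256 · min R 2829/1024 → 5657/2048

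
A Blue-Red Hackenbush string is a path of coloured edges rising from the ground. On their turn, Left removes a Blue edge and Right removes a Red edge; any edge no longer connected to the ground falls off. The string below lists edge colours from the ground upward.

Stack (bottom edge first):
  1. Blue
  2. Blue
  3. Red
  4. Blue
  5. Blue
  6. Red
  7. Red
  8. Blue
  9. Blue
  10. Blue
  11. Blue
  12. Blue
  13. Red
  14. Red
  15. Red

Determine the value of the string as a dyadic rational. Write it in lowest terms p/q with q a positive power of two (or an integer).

14833/8192

B: Left { 0 }, Right { ∅ } — simplest 1
BB: Left { 0,1 }, Right { ∅ } — simplest 2
BBR: Left { 0,1 }, Right { 2 } — simplest 3/2
BBRB: Left { 0,1,3/2 }, Right { 2 } — simplest 7/4
BBRBB: Left { 0,1,3/2,7/4 }, Right { 2 } — simplest 15/8
BBRBBR: Left { 0,1,3/2,7/4 }, Right { 15/8,2 } — simplest 29/16
BBRBBRR: Left { 0,1,3/2,7/4 }, Right { 29/16,15/8,2 } — simplest 57/32
BBRBBRRB: Left { 0,1,3/2,7/4,57/32 }, Right { 29/16,15/8,2 } — simplest 115/64
BBRBBRRBB: Left { 0,1,3/2,7/4,57/32,115/64 }, Right { 29/16,15/8,2 } — simplest 231/128
BBRBBRRBBB: Left { 0,1,3/2,7/4,57/32,115/64,231/128 }, Right { 29/16,15/8,2 } — simplest 463/256
BBRBBRRBBBB: Left { 0,1,3/2,7/4,57/32,115/64,231/128,463/256 }, Right { 29/16,15/8,2 } — simplest 927/512
BBRBBRRBBBBB: Left { 0,1,3/2,7/4,57/32,115/64,231/128,463/256,927/512 }, Right { 29/16,15/8,2 } — simplest 1855/1024
BBRBBRRBBBBBR: Left { 0,1,3/2,7/4,57/32,115/64,231/128,463/256,927/512 }, Right { 1855/1024,29/16,15/8,2 } — simplest 3709/2048
BBRBBRRBBBBBRR: Left { 0,1,3/2,7/4,57/32,115/64,231/128,463/256,927/512 }, Right { 3709/2048,1855/1024,29/16,15/8,2 } — simplest 7417/4096
BBRBBRRBBBBBRRR: Left { 0,1,3/2,7/4,57/32,115/64,231/128,463/256,927/512 }, Right { 7417/4096,3709/2048,1855/1024,29/16,15/8,2 } — simplest 14833/8192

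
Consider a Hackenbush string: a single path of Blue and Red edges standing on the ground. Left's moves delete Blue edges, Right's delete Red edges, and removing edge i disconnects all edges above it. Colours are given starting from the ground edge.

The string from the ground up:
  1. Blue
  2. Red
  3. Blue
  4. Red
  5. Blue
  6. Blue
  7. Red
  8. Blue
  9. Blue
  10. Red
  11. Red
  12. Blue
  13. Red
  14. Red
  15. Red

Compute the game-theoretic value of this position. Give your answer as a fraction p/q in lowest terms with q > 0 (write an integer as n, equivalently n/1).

B: Left { 0 }, Right {  } gives simplest 1
BR: Left { 0 }, Right { 1 } gives simplest 1/2
BRB: Left { 0,1/2 }, Right { 1 } gives simplest 3/4
BRBR: Left { 0,1/2 }, Right { 3/4,1 } gives simplest 5/8
BRBRB: Left { 0,1/2,5/8 }, Right { 3/4,1 } gives simplest 11/16
BRBRBB: Left { 0,1/2,5/8,11/16 }, Right { 3/4,1 } gives simplest 23/32
BRBRBBR: Left { 0,1/2,5/8,11/16 }, Right { 23/32,3/4,1 } gives simplest 45/64
BRBRBBRB: Left { 0,1/2,5/8,11/16,45/64 }, Right { 23/32,3/4,1 } gives simplest 91/128
BRBRBBRBB: Left { 0,1/2,5/8,11/16,45/64,91/128 }, Right { 23/32,3/4,1 } gives simplest 183/256
BRBRBBRBBR: Left { 0,1/2,5/8,11/16,45/64,91/128 }, Right { 183/256,23/32,3/4,1 } gives simplest 365/512
BRBRBBRBBRR: Left { 0,1/2,5/8,11/16,45/64,91/128 }, Right { 365/512,183/256,23/32,3/4,1 } gives simplest 729/1024
BRBRBBRBBRRB: Left { 0,1/2,5/8,11/16,45/64,91/128,729/1024 }, Right { 365/512,183/256,23/32,3/4,1 } gives simplest 1459/2048
BRBRBBRBBRRBR: Left { 0,1/2,5/8,11/16,45/64,91/128,729/1024 }, Right { 1459/2048,365/512,183/256,23/32,3/4,1 } gives simplest 2917/4096
BRBRBBRBBRRBRR: Left { 0,1/2,5/8,11/16,45/64,91/128,729/1024 }, Right { 2917/4096,1459/2048,365/512,183/256,23/32,3/4,1 } gives simplest 5833/8192
BRBRBBRBBRRBRRR: Left { 0,1/2,5/8,11/16,45/64,91/128,729/1024 }, Right { 5833/8192,2917/4096,1459/2048,365/512,183/256,23/32,3/4,1 } gives simplest 11665/16384

11665/16384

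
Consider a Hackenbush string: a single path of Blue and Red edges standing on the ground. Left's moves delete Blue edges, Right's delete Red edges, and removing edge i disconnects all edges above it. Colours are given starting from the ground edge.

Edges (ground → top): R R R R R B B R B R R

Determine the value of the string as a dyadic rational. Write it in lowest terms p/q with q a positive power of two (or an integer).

value_1 [R]  L=[·]  R=[0]  -> -1
value_2 [RR]  L=[·]  R=[-1 0]  -> -2
value_3 [RRR]  L=[·]  R=[-2 -1 0]  -> -3
value_4 [RRRR]  L=[·]  R=[-3 -2 -1 0]  -> -4
value_5 [RRRRR]  L=[·]  R=[-4 -3 -2 -1 0]  -> -5
value_6 [RRRRRB]  L=[-5]  R=[-4 -3 -2 -1 0]  -> -9/2
value_7 [RRRRRBB]  L=[-5 -9/2]  R=[-4 -3 -2 -1 0]  -> -17/4
value_8 [RRRRRBBR]  L=[-5 -9/2]  R=[-17/4 -4 -3 -2 -1 0]  -> -35/8
value_9 [RRRRRBBRB]  L=[-5 -9/2 -35/8]  R=[-17/4 -4 -3 -2 -1 0]  -> -69/16
value_10 [RRRRRBBRBR]  L=[-5 -9/2 -35/8]  R=[-69/16 -17/4 -4 -3 -2 -1 0]  -> -139/32
value_11 [RRRRRBBRBRR]  L=[-5 -9/2 -35/8]  R=[-139/32 -69/16 -17/4 -4 -3 -2 -1 0]  -> -279/64

-279/64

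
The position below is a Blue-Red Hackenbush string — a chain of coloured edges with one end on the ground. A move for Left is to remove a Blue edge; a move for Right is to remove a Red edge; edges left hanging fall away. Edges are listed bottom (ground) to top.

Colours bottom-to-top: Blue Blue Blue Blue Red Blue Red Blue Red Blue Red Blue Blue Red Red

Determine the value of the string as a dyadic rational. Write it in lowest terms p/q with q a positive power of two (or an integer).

7513/2048

Build value(s[:k]) for k = 1..15, string s = Blue Blue Blue Blue Red Blue Red Blue Red Blue Red Blue Blue Red Red.
B: Left { 0 }, Right { · } gives simplest 1
BB: Left { 0, 1 }, Right { · } gives simplest 2
BBB: Left { 0, 1, 2 }, Right { · } gives simplest 3
BBBB: Left { 0, 1, 2, 3 }, Right { · } gives simplest 4
BBBBR: Left { 0, 1, 2, 3 }, Right { 4 } gives simplest 7/2
BBBBRB: Left { 0, 1, 2, 3, 7/2 }, Right { 4 } gives simplest 15/4
BBBBRBR: Left { 0, 1, 2, 3, 7/2 }, Right { 15/4, 4 } gives simplest 29/8
BBBBRBRB: Left { 0, 1, 2, 3, 7/2, 29/8 }, Right { 15/4, 4 } gives simplest 59/16
BBBBRBRBR: Left { 0, 1, 2, 3, 7/2, 29/8 }, Right { 59/16, 15/4, 4 } gives simplest 117/32
BBBBRBRBRB: Left { 0, 1, 2, 3, 7/2, 29/8, 117/32 }, Right { 59/16, 15/4, 4 } gives simplest 235/64
BBBBRBRBRBR: Left { 0, 1, 2, 3, 7/2, 29/8, 117/32 }, Right { 235/64, 59/16, 15/4, 4 } gives simplest 469/128
BBBBRBRBRBRB: Left { 0, 1, 2, 3, 7/2, 29/8, 117/32, 469/128 }, Right { 235/64, 59/16, 15/4, 4 } gives simplest 939/256
BBBBRBRBRBRBB: Left { 0, 1, 2, 3, 7/2, 29/8, 117/32, 469/128, 939/256 }, Right { 235/64, 59/16, 15/4, 4 } gives simplest 1879/512
BBBBRBRBRBRBBR: Left { 0, 1, 2, 3, 7/2, 29/8, 117/32, 469/128, 939/256 }, Right { 1879/512, 235/64, 59/16, 15/4, 4 } gives simplest 3757/1024
BBBBRBRBRBRBBRR: Left { 0, 1, 2, 3, 7/2, 29/8, 117/32, 469/128, 939/256 }, Right { 3757/1024, 1879/512, 235/64, 59/16, 15/4, 4 } gives simplest 7513/2048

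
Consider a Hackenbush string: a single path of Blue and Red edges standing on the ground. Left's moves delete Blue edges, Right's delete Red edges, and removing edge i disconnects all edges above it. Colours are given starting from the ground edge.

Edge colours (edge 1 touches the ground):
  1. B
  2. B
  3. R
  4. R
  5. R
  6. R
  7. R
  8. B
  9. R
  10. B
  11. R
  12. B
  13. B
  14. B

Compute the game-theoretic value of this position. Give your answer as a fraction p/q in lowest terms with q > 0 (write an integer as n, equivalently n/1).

1 of 14 · B · max L 0 · min R +∞ — 1
2 of 14 · BB · max L 1 · min R +∞ — 2
3 of 14 · BBR · max L 1 · min R 2 — 3/2
4 of 14 · BBRR · max L 1 · min R 3/2 — 5/4
5 of 14 · BBRRR · max L 1 · min R 5/4 — 9/8
6 of 14 · BBRRRR · max L 1 · min R 9/8 — 17/16
7 of 14 · BBRRRRR · max L 1 · min R 17/16 — 33/32
8 of 14 · BBRRRRRB · max L 33/32 · min R 17/16 — 67/64
9 of 14 · BBRRRRRBR · max L 33/32 · min R 67/64 — 133/128
10 of 14 · BBRRRRRBRB · max L 133/128 · min R 67/64 — 267/256
11 of 14 · BBRRRRRBRBR · max L 133/128 · min R 267/256 — 533/512
12 of 14 · BBRRRRRBRBRB · max L 533/512 · min R 267/256 — 1067/1024
13 of 14 · BBRRRRRBRBRBB · max L 1067/1024 · min R 267/256 — 2135/2048
14 of 14 · BBRRRRRBRBRBBB · max L 2135/2048 · min R 267/256 — 4271/4096

4271/4096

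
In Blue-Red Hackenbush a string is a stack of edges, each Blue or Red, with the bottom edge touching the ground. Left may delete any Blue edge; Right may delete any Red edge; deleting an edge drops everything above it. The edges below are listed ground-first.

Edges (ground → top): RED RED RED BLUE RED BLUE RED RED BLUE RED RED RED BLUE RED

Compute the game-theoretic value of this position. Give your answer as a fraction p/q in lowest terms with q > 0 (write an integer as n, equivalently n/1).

-5563/2048

Build value(s[:k]) for k = 1..14, string s = RED RED RED BLUE RED BLUE RED RED BLUE RED RED RED BLUE RED.
step 1: add RED to get R; options L={ none } R={ 0 } -> -1
step 2: add RED to get RR; options L={ none } R={ -1 0 } -> -2
step 3: add RED to get RRR; options L={ none } R={ -2 -1 0 } -> -3
step 4: add BLUE to get RRRB; options L={ -3 } R={ -2 -1 0 } -> -5/2
step 5: add RED to get RRRBR; options L={ -3 } R={ -5/2 -2 -1 0 } -> -11/4
step 6: add BLUE to get RRRBRB; options L={ -3 -11/4 } R={ -5/2 -2 -1 0 } -> -21/8
step 7: add RED to get RRRBRBR; options L={ -3 -11/4 } R={ -21/8 -5/2 -2 -1 0 } -> -43/16
step 8: add RED to get RRRBRBRR; options L={ -3 -11/4 } R={ -43/16 -21/8 -5/2 -2 -1 0 } -> -87/32
step 9: add BLUE to get RRRBRBRRB; options L={ -3 -11/4 -87/32 } R={ -43/16 -21/8 -5/2 -2 -1 0 } -> -173/64
step 10: add RED to get RRRBRBRRBR; options L={ -3 -11/4 -87/32 } R={ -173/64 -43/16 -21/8 -5/2 -2 -1 0 } -> -347/128
step 11: add RED to get RRRBRBRRBRR; options L={ -3 -11/4 -87/32 } R={ -347/128 -173/64 -43/16 -21/8 -5/2 -2 -1 0 } -> -695/256
step 12: add RED to get RRRBRBRRBRRR; options L={ -3 -11/4 -87/32 } R={ -695/256 -347/128 -173/64 -43/16 -21/8 -5/2 -2 -1 0 } -> -1391/512
step 13: add BLUE to get RRRBRBRRBRRRB; options L={ -3 -11/4 -87/32 -1391/512 } R={ -695/256 -347/128 -173/64 -43/16 -21/8 -5/2 -2 -1 0 } -> -2781/1024
step 14: add RED to get RRRBRBRRBRRRBR; options L={ -3 -11/4 -87/32 -1391/512 } R={ -2781/1024 -695/256 -347/128 -173/64 -43/16 -21/8 -5/2 -2 -1 0 } -> -5563/2048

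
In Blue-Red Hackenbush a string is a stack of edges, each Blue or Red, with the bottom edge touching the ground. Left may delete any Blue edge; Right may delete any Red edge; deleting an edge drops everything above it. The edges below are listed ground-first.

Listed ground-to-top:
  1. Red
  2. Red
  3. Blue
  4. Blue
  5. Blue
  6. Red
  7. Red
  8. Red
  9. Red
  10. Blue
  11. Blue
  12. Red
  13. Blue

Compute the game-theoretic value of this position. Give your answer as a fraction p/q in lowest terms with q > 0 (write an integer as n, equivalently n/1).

Prefix values for Red Red Blue Blue Blue Red Red Red Red Blue Blue Red Blue via {L|R} + simplicity:
edge 1 of 13 (Red): {  | 0 } gives -1
edge 2 of 13 (Red): {  | -1 0 } gives -2
edge 3 of 13 (Blue): { -2 | -1 0 } gives -3/2
edge 4 of 13 (Blue): { -2 -3/2 | -1 0 } gives -5/4
edge 5 of 13 (Blue): { -2 -3/2 -5/4 | -1 0 } gives -9/8
edge 6 of 13 (Red): { -2 -3/2 -5/4 | -9/8 -1 0 } gives -19/16
edge 7 of 13 (Red): { -2 -3/2 -5/4 | -19/16 -9/8 -1 0 } gives -39/32
edge 8 of 13 (Red): { -2 -3/2 -5/4 | -39/32 -19/16 -9/8 -1 0 } gives -79/64
edge 9 of 13 (Red): { -2 -3/2 -5/4 | -79/64 -39/32 -19/16 -9/8 -1 0 } gives -159/128
edge 10 of 13 (Blue): { -2 -3/2 -5/4 -159/128 | -79/64 -39/32 -19/16 -9/8 -1 0 } gives -317/256
edge 11 of 13 (Blue): { -2 -3/2 -5/4 -159/128 -317/256 | -79/64 -39/32 -19/16 -9/8 -1 0 } gives -633/512
edge 12 of 13 (Red): { -2 -3/2 -5/4 -159/128 -317/256 | -633/512 -79/64 -39/32 -19/16 -9/8 -1 0 } gives -1267/1024
edge 13 of 13 (Blue): { -2 -3/2 -5/4 -159/128 -317/256 -1267/1024 | -633/512 -79/64 -39/32 -19/16 -9/8 -1 0 } gives -2533/2048

-2533/2048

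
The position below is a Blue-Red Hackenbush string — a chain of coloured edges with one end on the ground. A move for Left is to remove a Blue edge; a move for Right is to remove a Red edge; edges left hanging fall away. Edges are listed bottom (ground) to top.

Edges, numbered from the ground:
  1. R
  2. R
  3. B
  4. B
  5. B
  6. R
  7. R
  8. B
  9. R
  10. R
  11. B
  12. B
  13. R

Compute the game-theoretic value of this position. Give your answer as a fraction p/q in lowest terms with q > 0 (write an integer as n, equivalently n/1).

-2483/2048

Build val(s[:k]) for k = 1..13, string s = R R B B B R R B R R B B R.
step 1: add R to get R; options L={ none } R={ 0 } — -1
step 2: add R to get RR; options L={ none } R={ -1 0 } — -2
step 3: add B to get RRB; options L={ -2 } R={ -1 0 } — -3/2
step 4: add B to get RRBB; options L={ -2 -3/2 } R={ -1 0 } — -5/4
step 5: add B to get RRBBB; options L={ -2 -3/2 -5/4 } R={ -1 0 } — -9/8
step 6: add R to get RRBBBR; options L={ -2 -3/2 -5/4 } R={ -9/8 -1 0 } — -19/16
step 7: add R to get RRBBBRR; options L={ -2 -3/2 -5/4 } R={ -19/16 -9/8 -1 0 } — -39/32
step 8: add B to get RRBBBRRB; options L={ -2 -3/2 -5/4 -39/32 } R={ -19/16 -9/8 -1 0 } — -77/64
step 9: add R to get RRBBBRRBR; options L={ -2 -3/2 -5/4 -39/32 } R={ -77/64 -19/16 -9/8 -1 0 } — -155/128
step 10: add R to get RRBBBRRBRR; options L={ -2 -3/2 -5/4 -39/32 } R={ -155/128 -77/64 -19/16 -9/8 -1 0 } — -311/256
step 11: add B to get RRBBBRRBRRB; options L={ -2 -3/2 -5/4 -39/32 -311/256 } R={ -155/128 -77/64 -19/16 -9/8 -1 0 } — -621/512
step 12: add B to get RRBBBRRBRRBB; options L={ -2 -3/2 -5/4 -39/32 -311/256 -621/512 } R={ -155/128 -77/64 -19/16 -9/8 -1 0 } — -1241/1024
step 13: add R to get RRBBBRRBRRBBR; options L={ -2 -3/2 -5/4 -39/32 -311/256 -621/512 } R={ -1241/1024 -155/128 -77/64 -19/16 -9/8 -1 0 } — -2483/2048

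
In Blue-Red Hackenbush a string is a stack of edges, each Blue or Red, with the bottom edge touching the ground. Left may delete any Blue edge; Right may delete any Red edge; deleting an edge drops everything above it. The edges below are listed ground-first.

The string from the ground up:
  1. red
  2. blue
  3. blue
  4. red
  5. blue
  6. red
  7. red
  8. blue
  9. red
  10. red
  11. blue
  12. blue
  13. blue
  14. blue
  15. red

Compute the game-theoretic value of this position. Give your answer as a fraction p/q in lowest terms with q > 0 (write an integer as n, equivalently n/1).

step 1: add red to get r; options L={ — } R={ 0 } -> -1
step 2: add blue to get rb; options L={ -1 } R={ 0 } -> -1/2
step 3: add blue to get rbb; options L={ -1 -1/2 } R={ 0 } -> -1/4
step 4: add red to get rbbr; options L={ -1 -1/2 } R={ -1/4 0 } -> -3/8
step 5: add blue to get rbbrb; options L={ -1 -1/2 -3/8 } R={ -1/4 0 } -> -5/16
step 6: add red to get rbbrbr; options L={ -1 -1/2 -3/8 } R={ -5/16 -1/4 0 } -> -11/32
step 7: add red to get rbbrbrr; options L={ -1 -1/2 -3/8 } R={ -11/32 -5/16 -1/4 0 } -> -23/64
step 8: add blue to get rbbrbrrb; options L={ -1 -1/2 -3/8 -23/64 } R={ -11/32 -5/16 -1/4 0 } -> -45/128
step 9: add red to get rbbrbrrbr; options L={ -1 -1/2 -3/8 -23/64 } R={ -45/128 -11/32 -5/16 -1/4 0 } -> -91/256
step 10: add red to get rbbrbrrbrr; options L={ -1 -1/2 -3/8 -23/64 } R={ -91/256 -45/128 -11/32 -5/16 -1/4 0 } -> -183/512
step 11: add blue to get rbbrbrrbrrb; options L={ -1 -1/2 -3/8 -23/64 -183/512 } R={ -91/256 -45/128 -11/32 -5/16 -1/4 0 } -> -365/1024
step 12: add blue to get rbbrbrrbrrbb; options L={ -1 -1/2 -3/8 -23/64 -183/512 -365/1024 } R={ -91/256 -45/128 -11/32 -5/16 -1/4 0 } -> -729/2048
step 13: add blue to get rbbrbrrbrrbbb; options L={ -1 -1/2 -3/8 -23/64 -183/512 -365/1024 -729/2048 } R={ -91/256 -45/128 -11/32 -5/16 -1/4 0 } -> -1457/4096
step 14: add blue to get rbbrbrrbrrbbbb; options L={ -1 -1/2 -3/8 -23/64 -183/512 -365/1024 -729/2048 -1457/4096 } R={ -91/256 -45/128 -11/32 -5/16 -1/4 0 } -> -2913/8192
step 15: add red to get rbbrbrrbrrbbbbr; options L={ -1 -1/2 -3/8 -23/64 -183/512 -365/1024 -729/2048 -1457/4096 } R={ -2913/8192 -91/256 -45/128 -11/32 -5/16 -1/4 0 } -> -5827/16384

-5827/16384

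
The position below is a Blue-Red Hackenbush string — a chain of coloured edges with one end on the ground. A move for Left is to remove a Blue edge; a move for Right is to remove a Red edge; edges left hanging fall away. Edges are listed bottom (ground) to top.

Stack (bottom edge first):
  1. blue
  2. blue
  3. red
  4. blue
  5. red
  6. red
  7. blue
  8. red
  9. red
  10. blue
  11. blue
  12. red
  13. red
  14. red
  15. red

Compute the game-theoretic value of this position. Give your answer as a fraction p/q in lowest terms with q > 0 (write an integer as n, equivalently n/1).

Recurse on prefixes of the 15-edge string blue blue red blue red red blue red red blue blue red red red red:
b: Left { 0 }, Right { (no moves) } so simplest 1
bb: Left { 0; 1 }, Right { (no moves) } so simplest 2
bbr: Left { 0; 1 }, Right { 2 } so simplest 3/2
bbrb: Left { 0; 1; 3/2 }, Right { 2 } so simplest 7/4
bbrbr: Left { 0; 1; 3/2 }, Right { 7/4; 2 } so simplest 13/8
bbrbrr: Left { 0; 1; 3/2 }, Right { 13/8; 7/4; 2 } so simplest 25/16
bbrbrrb: Left { 0; 1; 3/2; 25/16 }, Right { 13/8; 7/4; 2 } so simplest 51/32
bbrbrrbr: Left { 0; 1; 3/2; 25/16 }, Right { 51/32; 13/8; 7/4; 2 } so simplest 101/64
bbrbrrbrr: Left { 0; 1; 3/2; 25/16 }, Right { 101/64; 51/32; 13/8; 7/4; 2 } so simplest 201/128
bbrbrrbrrb: Left { 0; 1; 3/2; 25/16; 201/128 }, Right { 101/64; 51/32; 13/8; 7/4; 2 } so simplest 403/256
bbrbrrbrrbb: Left { 0; 1; 3/2; 25/16; 201/128; 403/256 }, Right { 101/64; 51/32; 13/8; 7/4; 2 } so simplest 807/512
bbrbrrbrrbbr: Left { 0; 1; 3/2; 25/16; 201/128; 403/256 }, Right { 807/512; 101/64; 51/32; 13/8; 7/4; 2 } so simplest 1613/1024
bbrbrrbrrbbrr: Left { 0; 1; 3/2; 25/16; 201/128; 403/256 }, Right { 1613/1024; 807/512; 101/64; 51/32; 13/8; 7/4; 2 } so simplest 3225/2048
bbrbrrbrrbbrrr: Left { 0; 1; 3/2; 25/16; 201/128; 403/256 }, Right { 3225/2048; 1613/1024; 807/512; 101/64; 51/32; 13/8; 7/4; 2 } so simplest 6449/4096
bbrbrrbrrbbrrrr: Left { 0; 1; 3/2; 25/16; 201/128; 403/256 }, Right { 6449/4096; 3225/2048; 1613/1024; 807/512; 101/64; 51/32; 13/8; 7/4; 2 } so simplest 12897/8192

12897/8192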